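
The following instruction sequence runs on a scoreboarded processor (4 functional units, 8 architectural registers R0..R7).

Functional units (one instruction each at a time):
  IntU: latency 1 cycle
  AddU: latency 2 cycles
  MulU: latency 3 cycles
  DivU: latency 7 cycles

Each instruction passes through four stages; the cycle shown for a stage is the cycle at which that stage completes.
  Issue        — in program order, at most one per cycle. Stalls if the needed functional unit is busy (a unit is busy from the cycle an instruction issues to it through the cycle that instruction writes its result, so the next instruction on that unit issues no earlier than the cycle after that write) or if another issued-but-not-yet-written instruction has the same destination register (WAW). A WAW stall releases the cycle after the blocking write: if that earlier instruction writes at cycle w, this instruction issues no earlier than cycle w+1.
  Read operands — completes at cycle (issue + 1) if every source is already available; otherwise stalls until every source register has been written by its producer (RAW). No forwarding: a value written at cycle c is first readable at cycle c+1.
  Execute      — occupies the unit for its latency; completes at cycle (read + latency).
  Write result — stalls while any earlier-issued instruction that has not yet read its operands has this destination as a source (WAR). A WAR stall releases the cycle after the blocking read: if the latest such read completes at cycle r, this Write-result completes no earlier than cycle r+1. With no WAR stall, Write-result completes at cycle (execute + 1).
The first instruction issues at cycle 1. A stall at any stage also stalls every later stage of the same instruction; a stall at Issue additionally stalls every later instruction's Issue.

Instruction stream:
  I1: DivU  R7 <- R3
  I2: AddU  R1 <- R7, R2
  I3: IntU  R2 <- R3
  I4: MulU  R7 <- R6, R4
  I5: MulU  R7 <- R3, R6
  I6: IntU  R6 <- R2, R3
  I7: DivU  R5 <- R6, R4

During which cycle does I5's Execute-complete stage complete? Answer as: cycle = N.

[I1] 1/2/9/10
[I2] 2/11/13/14  (RAW R7: wait I1 write@10)
[I3] 3/4/5/12  (WAR R2: wait I2 read@11)
[I4] 11/12/15/16  (WAW R7: wait I1 write@10)
[I5] 17/18/21/22  (struct: MulU busy until I4 writes@16)
[I6] 18/19/20/21
[I7] 19/22/29/30  (RAW R6: wait I6 write@21)

cycle = 21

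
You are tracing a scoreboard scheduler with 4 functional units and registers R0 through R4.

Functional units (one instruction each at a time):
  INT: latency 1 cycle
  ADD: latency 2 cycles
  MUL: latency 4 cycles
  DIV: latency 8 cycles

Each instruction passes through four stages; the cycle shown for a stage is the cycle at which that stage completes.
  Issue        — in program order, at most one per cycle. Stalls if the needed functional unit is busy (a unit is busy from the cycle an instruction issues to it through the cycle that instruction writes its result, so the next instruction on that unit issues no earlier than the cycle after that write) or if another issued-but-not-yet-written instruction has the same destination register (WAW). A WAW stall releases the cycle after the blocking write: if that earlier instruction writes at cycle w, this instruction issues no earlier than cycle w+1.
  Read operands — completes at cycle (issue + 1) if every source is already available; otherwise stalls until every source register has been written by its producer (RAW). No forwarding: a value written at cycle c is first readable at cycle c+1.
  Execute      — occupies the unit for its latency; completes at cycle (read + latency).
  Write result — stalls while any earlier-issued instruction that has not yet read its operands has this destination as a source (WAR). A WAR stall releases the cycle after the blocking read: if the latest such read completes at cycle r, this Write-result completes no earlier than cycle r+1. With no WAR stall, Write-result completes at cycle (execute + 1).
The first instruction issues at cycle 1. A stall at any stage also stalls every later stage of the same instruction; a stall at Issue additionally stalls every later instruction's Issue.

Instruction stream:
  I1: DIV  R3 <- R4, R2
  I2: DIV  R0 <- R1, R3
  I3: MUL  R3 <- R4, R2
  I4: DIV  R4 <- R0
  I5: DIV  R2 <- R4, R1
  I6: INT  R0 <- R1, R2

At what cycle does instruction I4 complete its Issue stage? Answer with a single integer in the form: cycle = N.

t=1  I1→DIV
t=2  I1 RO
t=10  I1 EX
t=11  I1 WR R3
t=12  I2→DIV
t=13  I2 RO; I3→MUL
t=14  I3 RO
t=18  I3 EX
t=19  I3 WR R3
t=21  I2 EX
t=22  I2 WR R0
t=23  I4→DIV
t=24  I4 RO
t=32  I4 EX
t=33  I4 WR R4
t=34  I5→DIV
t=35  I5 RO; I6→INT
t=43  I5 EX
t=44  I5 WR R2
t=45  I6 RO
t=46  I6 EX
t=47  I6 WR R0

cycle = 23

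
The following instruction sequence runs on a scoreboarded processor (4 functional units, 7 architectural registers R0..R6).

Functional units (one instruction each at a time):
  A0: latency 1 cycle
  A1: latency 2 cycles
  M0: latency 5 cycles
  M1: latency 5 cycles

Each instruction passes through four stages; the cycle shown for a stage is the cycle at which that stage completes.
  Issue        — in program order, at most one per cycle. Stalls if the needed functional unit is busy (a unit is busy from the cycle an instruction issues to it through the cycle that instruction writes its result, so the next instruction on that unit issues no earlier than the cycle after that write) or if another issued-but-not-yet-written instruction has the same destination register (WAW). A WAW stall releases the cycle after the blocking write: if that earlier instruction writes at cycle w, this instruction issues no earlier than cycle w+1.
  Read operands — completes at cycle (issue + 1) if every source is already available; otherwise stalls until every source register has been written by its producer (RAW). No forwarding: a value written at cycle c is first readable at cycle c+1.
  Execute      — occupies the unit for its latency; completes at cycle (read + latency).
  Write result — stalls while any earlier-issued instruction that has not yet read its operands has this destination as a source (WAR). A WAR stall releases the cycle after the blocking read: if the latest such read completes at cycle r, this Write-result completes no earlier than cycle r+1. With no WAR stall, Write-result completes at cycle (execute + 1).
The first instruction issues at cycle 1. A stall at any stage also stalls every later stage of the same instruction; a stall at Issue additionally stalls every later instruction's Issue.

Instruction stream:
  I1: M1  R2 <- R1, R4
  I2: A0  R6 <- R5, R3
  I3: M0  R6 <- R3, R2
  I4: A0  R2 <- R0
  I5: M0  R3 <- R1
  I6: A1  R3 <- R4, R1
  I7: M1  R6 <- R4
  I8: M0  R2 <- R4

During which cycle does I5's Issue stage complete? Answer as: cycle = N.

t=1  I1 dispatched to M1
t=2  I1 operands ready, I2 dispatched to A0
t=3  I2 operands ready
t=4  I2 complete
t=5  R6←I2
t=6  I3 dispatched to M0
t=7  I1 complete
t=8  R2←I1
t=9  I3 operands ready, I4 dispatched to A0
t=10  I4 operands ready
t=11  I4 complete
t=12  R2←I4
t=14  I3 complete
t=15  R6←I3
t=16  I5 dispatched to M0
t=17  I5 operands ready
t=22  I5 complete
t=23  R3←I5
t=24  I6 dispatched to A1
t=25  I6 operands ready, I7 dispatched to M1
t=26  I7 operands ready, I8 dispatched to M0
t=27  I6 complete, I8 operands ready
t=28  R3←I6
t=31  I7 complete
t=32  R6←I7, I8 complete
t=33  R2←I8

cycle = 16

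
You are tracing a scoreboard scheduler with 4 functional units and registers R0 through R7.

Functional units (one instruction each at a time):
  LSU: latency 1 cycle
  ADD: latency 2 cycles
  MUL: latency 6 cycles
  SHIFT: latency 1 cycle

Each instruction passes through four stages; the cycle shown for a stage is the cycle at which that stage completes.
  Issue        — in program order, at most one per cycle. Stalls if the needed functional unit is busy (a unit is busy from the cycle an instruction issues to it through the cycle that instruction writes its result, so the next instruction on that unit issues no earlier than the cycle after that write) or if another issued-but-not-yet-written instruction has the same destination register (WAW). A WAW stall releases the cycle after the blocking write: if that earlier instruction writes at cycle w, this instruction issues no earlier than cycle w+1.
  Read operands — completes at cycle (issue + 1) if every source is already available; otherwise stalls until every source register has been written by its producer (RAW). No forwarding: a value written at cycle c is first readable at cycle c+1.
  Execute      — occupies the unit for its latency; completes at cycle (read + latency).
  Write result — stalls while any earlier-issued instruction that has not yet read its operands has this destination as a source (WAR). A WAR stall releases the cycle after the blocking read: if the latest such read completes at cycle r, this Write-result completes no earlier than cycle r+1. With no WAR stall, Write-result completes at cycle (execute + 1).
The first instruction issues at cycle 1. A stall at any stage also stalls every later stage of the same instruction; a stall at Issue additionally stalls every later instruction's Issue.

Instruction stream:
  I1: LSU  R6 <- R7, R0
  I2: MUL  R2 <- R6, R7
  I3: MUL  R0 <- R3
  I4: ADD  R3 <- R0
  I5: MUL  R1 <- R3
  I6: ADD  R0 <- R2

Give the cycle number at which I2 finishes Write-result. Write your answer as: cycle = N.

cycle 1: I1 dispatched to LSU
cycle 2: I1 operands ready, I2 dispatched to MUL
cycle 3: I1 complete
cycle 4: R6←I1
cycle 5: I2 operands ready
cycle 11: I2 complete
cycle 12: R2←I2
cycle 13: I3 dispatched to MUL
cycle 14: I3 operands ready, I4 dispatched to ADD
cycle 20: I3 complete
cycle 21: R0←I3
cycle 22: I4 operands ready, I5 dispatched to MUL
cycle 24: I4 complete
cycle 25: R3←I4
cycle 26: I5 operands ready, I6 dispatched to ADD
cycle 27: I6 operands ready
cycle 29: I6 complete
cycle 30: R0←I6
cycle 32: I5 complete
cycle 33: R1←I5

cycle = 12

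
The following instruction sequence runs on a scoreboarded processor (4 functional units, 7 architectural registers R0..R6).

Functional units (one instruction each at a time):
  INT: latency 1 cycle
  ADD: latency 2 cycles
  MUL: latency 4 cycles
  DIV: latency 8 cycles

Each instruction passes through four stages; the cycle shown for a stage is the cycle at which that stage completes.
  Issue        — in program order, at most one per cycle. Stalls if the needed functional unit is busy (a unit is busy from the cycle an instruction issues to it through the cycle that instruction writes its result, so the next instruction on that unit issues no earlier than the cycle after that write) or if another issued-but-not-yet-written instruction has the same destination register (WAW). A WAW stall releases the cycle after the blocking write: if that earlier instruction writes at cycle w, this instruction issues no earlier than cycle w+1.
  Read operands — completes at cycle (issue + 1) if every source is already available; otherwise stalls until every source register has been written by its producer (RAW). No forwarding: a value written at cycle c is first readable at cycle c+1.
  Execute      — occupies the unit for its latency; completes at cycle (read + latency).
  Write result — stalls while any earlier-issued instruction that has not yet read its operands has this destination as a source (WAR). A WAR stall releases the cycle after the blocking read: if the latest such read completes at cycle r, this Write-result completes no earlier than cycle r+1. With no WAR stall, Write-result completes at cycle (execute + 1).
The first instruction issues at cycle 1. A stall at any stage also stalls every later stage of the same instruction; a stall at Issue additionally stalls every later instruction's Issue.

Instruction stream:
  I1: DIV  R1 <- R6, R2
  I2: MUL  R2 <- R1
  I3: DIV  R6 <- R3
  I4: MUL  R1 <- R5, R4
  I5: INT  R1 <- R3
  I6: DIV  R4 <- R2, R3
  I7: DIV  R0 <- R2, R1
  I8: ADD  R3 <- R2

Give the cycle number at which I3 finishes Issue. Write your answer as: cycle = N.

t=1  issue I1 (DIV)
t=2  I1 read-ops; issue I2 (MUL)
t=10  I1 finished on DIV
t=11  I1→R1
t=12  I2 read-ops; issue I3 (DIV)
t=13  I3 read-ops
t=16  I2 finished on MUL
t=17  I2→R2
t=18  issue I4 (MUL)
t=19  I4 read-ops
t=21  I3 finished on DIV
t=22  I3→R6
t=23  I4 finished on MUL
t=24  I4→R1
t=25  issue I5 (INT)
t=26  I5 read-ops; issue I6 (DIV)
t=27  I5 finished on INT; I6 read-ops
t=28  I5→R1
t=35  I6 finished on DIV
t=36  I6→R4
t=37  issue I7 (DIV)
t=38  I7 read-ops; issue I8 (ADD)
t=39  I8 read-ops
t=41  I8 finished on ADD
t=42  I8→R3
t=46  I7 finished on DIV
t=47  I7→R0

cycle = 12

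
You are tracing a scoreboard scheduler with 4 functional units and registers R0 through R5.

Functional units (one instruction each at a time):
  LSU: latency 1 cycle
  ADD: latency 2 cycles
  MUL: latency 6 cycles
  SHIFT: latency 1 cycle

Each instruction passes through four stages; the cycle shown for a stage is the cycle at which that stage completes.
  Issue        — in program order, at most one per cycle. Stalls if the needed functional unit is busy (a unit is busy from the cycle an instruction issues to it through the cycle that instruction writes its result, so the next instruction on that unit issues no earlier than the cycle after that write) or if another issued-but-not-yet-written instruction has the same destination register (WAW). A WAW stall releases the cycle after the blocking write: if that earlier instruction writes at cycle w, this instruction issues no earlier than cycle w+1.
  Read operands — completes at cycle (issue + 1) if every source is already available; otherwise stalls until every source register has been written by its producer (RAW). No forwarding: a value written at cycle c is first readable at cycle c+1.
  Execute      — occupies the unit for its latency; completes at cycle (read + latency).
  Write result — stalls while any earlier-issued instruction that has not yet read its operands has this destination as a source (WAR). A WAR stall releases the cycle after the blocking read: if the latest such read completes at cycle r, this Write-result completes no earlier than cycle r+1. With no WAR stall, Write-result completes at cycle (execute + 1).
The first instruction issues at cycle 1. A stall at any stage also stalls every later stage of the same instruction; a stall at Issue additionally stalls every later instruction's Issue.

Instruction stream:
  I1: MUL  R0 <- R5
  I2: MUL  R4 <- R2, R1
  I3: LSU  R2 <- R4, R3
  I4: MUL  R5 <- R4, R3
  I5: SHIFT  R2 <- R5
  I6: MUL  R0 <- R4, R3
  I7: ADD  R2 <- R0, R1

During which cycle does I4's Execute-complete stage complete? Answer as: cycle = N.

cycle = 26

c1: I1 issues→MUL
c2: I1 reads
c8: I1 exec-done
c9: I1 writes R0
c10: I2 issues→MUL
c11: I2 reads; I3 issues→LSU
c17: I2 exec-done
c18: I2 writes R4
c19: I3 reads; I4 issues→MUL
c20: I3 exec-done; I4 reads
c21: I3 writes R2
c22: I5 issues→SHIFT
c26: I4 exec-done
c27: I4 writes R5
c28: I5 reads; I6 issues→MUL
c29: I5 exec-done; I6 reads
c30: I5 writes R2
c31: I7 issues→ADD
c35: I6 exec-done
c36: I6 writes R0
c37: I7 reads
c39: I7 exec-done
c40: I7 writes R2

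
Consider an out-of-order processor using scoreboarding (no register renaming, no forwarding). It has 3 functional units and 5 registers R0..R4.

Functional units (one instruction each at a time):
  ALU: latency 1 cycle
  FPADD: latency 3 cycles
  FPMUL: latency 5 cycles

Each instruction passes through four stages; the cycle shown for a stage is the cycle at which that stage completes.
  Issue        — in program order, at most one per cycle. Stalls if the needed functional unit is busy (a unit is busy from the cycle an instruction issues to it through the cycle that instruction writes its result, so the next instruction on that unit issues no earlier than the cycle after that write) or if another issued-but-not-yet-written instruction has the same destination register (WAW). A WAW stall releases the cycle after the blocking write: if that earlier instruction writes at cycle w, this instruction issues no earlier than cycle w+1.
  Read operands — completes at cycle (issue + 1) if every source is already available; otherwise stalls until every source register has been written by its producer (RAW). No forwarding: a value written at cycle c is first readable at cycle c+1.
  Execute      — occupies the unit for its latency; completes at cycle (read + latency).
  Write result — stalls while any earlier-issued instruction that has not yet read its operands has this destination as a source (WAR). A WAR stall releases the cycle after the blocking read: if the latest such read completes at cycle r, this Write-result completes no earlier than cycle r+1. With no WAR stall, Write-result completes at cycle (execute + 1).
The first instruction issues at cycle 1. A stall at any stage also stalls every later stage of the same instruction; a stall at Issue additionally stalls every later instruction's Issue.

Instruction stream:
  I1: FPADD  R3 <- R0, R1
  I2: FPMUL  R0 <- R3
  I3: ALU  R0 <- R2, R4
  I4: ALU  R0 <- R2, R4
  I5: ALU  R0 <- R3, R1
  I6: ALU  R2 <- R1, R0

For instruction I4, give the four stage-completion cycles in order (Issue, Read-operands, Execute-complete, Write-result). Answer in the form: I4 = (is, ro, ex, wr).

I4 = (18, 19, 20, 21)

  I1 | 1 | 2 | 5 | 6
  I2 | 2 | 7 | 12 | 13   RAW R3: wait I1 write@6
  I3 | 14 | 15 | 16 | 17   WAW R0: wait I2 write@13
  I4 | 18 | 19 | 20 | 21   struct: ALU busy until I3 writes@17
  I5 | 22 | 23 | 24 | 25   struct: ALU busy until I4 writes@21
  I6 | 26 | 27 | 28 | 29   struct: ALU busy until I5 writes@25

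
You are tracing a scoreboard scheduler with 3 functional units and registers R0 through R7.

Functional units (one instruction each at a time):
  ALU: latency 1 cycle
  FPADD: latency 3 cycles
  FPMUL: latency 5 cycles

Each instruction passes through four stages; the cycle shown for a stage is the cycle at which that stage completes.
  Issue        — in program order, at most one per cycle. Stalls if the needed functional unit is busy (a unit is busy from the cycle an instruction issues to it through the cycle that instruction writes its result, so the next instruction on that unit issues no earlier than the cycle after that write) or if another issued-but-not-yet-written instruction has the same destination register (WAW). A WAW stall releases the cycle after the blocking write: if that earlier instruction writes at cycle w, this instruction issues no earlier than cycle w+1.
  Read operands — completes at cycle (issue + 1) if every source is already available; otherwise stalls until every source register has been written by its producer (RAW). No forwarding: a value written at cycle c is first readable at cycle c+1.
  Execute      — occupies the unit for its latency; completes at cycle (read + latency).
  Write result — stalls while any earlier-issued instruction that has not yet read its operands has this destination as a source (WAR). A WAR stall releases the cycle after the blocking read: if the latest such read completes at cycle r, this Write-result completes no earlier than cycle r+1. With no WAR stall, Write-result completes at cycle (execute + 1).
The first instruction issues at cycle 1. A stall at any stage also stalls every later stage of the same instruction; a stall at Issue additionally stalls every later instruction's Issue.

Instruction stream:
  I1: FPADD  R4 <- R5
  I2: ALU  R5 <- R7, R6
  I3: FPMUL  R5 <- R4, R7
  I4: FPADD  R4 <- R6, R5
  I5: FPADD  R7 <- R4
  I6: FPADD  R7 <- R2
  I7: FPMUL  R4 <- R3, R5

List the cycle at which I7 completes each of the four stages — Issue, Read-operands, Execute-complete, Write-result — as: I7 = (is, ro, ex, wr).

I7 = (26, 27, 32, 33)

c1: issue I1 (FPADD)
c2: I1 read-ops, issue I2 (ALU)
c3: I2 read-ops
c4: I2 finished on ALU
c5: I1 finished on FPADD, I2→R5
c6: I1→R4, issue I3 (FPMUL)
c7: I3 read-ops, issue I4 (FPADD)
c12: I3 finished on FPMUL
c13: I3→R5
c14: I4 read-ops
c17: I4 finished on FPADD
c18: I4→R4
c19: issue I5 (FPADD)
c20: I5 read-ops
c23: I5 finished on FPADD
c24: I5→R7
c25: issue I6 (FPADD)
c26: I6 read-ops, issue I7 (FPMUL)
c27: I7 read-ops
c29: I6 finished on FPADD
c30: I6→R7
c32: I7 finished on FPMUL
c33: I7→R4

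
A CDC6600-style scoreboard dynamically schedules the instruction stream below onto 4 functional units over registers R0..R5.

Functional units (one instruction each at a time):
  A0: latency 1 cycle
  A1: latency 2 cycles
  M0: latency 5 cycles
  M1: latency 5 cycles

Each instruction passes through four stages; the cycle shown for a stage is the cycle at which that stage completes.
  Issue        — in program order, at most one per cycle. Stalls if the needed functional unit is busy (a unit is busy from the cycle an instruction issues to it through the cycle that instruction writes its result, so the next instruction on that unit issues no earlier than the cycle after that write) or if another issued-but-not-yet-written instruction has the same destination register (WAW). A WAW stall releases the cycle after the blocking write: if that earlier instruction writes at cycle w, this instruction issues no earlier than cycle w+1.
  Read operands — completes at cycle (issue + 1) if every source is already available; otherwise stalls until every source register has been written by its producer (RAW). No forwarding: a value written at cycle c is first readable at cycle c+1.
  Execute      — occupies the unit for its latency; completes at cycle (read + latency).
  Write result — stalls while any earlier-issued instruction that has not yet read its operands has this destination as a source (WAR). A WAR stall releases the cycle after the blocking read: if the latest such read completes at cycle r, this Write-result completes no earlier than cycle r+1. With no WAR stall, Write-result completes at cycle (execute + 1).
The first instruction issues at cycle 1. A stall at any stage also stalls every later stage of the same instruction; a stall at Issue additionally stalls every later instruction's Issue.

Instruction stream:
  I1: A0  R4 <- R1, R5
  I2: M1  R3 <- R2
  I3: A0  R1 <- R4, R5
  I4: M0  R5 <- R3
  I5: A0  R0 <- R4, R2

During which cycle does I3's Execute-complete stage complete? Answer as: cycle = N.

cycle = 7

c1: I1→A0
c2: I1 RO | I2→M1
c3: I1 EX | I2 RO
c4: I1 WR R4
c5: I3→A0
c6: I3 RO | I4→M0
c7: I3 EX
c8: I2 EX | I3 WR R1
c9: I2 WR R3 | I5→A0
c10: I4 RO | I5 RO
c11: I5 EX
c12: I5 WR R0
c15: I4 EX
c16: I4 WR R5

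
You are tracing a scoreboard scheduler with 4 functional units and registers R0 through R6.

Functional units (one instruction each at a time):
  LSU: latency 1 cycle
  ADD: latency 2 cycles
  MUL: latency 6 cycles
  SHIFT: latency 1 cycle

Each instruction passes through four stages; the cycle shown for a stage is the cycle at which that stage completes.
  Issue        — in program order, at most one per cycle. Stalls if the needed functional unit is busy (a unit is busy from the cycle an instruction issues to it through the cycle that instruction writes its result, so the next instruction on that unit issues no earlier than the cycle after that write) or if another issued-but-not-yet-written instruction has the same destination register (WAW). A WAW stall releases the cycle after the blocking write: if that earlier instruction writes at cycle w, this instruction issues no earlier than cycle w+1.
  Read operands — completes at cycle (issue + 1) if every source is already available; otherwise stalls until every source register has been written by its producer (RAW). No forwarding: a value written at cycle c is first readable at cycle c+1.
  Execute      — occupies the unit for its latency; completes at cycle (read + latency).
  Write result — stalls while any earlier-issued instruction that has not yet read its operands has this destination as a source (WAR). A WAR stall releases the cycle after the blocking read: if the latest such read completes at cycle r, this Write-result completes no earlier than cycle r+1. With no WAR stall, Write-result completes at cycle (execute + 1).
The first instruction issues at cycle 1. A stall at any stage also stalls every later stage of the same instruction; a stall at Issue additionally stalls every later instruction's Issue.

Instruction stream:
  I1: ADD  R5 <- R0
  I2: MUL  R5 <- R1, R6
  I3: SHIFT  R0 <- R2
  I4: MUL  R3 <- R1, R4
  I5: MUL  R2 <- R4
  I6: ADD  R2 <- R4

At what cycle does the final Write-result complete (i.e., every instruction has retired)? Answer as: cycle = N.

cycle = 37

1) issue 1, read 2, done 4, write 5
2) issue 6, read 7, done 13, write 14  <WAW R5: wait I1 write@5>
3) issue 7, read 8, done 9, write 10
4) issue 15, read 16, done 22, write 23  <struct: MUL busy until I2 writes@14>
5) issue 24, read 25, done 31, write 32  <struct: MUL busy until I4 writes@23>
6) issue 33, read 34, done 36, write 37  <WAW R2: wait I5 write@32>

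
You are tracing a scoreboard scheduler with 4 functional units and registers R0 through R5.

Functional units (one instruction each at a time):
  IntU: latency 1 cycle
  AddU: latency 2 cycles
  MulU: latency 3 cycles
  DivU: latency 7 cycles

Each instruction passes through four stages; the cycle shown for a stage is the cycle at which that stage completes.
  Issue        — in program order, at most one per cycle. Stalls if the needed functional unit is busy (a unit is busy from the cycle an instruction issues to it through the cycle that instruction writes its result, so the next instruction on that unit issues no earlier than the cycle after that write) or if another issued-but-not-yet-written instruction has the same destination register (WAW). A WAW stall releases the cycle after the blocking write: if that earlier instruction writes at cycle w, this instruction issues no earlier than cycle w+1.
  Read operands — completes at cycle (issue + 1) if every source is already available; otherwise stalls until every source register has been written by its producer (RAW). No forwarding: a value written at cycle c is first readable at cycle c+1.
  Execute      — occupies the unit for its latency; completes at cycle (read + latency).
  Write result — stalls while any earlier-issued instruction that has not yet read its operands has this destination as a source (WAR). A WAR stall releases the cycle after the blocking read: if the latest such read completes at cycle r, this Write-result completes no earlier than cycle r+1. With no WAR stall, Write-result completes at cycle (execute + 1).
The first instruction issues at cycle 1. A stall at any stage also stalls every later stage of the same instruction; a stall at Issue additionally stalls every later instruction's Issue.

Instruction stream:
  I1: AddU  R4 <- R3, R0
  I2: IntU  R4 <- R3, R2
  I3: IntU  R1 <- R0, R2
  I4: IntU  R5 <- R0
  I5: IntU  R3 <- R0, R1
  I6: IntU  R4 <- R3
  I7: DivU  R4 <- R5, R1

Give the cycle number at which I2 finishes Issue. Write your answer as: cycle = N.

I1 -> (1, 2, 4, 5)
I2 -> (6, 7, 8, 9)  // WAW R4: wait I1 write@5
I3 -> (10, 11, 12, 13)  // struct: IntU busy until I2 writes@9
I4 -> (14, 15, 16, 17)  // struct: IntU busy until I3 writes@13
I5 -> (18, 19, 20, 21)  // struct: IntU busy until I4 writes@17
I6 -> (22, 23, 24, 25)  // struct: IntU busy until I5 writes@21
I7 -> (26, 27, 34, 35)  // WAW R4: wait I6 write@25

cycle = 6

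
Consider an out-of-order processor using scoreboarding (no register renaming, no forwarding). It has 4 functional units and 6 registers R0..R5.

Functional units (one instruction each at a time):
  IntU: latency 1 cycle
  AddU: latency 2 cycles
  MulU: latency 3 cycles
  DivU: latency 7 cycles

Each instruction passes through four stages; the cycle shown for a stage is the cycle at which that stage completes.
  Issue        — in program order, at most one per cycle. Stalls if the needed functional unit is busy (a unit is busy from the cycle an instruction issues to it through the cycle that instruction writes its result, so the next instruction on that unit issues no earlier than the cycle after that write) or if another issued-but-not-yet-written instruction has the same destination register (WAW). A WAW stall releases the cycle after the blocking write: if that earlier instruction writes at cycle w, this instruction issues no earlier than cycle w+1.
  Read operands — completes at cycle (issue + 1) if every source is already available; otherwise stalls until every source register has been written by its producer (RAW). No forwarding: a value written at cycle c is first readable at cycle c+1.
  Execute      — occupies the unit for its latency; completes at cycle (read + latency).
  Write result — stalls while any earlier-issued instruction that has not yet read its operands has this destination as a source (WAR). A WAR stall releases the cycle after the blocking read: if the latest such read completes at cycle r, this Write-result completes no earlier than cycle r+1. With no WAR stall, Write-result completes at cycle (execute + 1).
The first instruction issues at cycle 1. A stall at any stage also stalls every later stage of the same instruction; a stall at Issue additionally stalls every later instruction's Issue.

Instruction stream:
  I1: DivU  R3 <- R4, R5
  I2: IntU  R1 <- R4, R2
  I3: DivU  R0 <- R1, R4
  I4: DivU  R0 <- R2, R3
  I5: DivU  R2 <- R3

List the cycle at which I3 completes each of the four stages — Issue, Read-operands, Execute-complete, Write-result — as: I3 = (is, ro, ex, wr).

[1] I1→DivU
[2] I1 RO | I2→IntU
[3] I2 RO
[4] I2 EX
[5] I2 WR R1
[9] I1 EX
[10] I1 WR R3
[11] I3→DivU
[12] I3 RO
[19] I3 EX
[20] I3 WR R0
[21] I4→DivU
[22] I4 RO
[29] I4 EX
[30] I4 WR R0
[31] I5→DivU
[32] I5 RO
[39] I5 EX
[40] I5 WR R2

I3 = (11, 12, 19, 20)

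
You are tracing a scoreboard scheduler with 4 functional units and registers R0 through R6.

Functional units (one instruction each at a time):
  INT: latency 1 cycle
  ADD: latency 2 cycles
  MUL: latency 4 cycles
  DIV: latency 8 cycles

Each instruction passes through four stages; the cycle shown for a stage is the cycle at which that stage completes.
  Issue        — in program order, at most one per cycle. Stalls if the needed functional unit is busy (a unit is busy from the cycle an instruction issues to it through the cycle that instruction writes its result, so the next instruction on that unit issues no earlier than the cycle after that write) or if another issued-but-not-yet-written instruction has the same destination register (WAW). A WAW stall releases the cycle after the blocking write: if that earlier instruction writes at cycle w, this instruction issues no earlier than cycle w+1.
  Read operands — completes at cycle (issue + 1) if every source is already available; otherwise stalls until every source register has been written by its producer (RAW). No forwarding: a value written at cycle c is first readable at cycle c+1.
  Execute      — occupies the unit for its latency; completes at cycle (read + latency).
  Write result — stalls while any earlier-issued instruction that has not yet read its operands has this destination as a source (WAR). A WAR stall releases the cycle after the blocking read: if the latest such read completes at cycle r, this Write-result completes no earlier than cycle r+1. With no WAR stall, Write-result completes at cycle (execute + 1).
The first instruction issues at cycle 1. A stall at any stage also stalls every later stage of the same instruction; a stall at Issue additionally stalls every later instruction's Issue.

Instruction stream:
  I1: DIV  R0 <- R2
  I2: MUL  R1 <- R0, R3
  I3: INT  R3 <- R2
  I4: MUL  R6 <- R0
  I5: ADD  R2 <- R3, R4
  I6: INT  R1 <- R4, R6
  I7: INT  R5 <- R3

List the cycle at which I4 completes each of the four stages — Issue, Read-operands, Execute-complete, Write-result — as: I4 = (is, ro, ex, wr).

I4 = (18, 19, 23, 24)

I1 -> (1, 2, 10, 11)
I2 -> (2, 12, 16, 17)  // RAW R0: wait I1 write@11
I3 -> (3, 4, 5, 13)  // WAR R3: wait I2 read@12
I4 -> (18, 19, 23, 24)  // struct: MUL busy until I2 writes@17
I5 -> (19, 20, 22, 23)
I6 -> (20, 25, 26, 27)  // RAW R6: wait I4 write@24
I7 -> (28, 29, 30, 31)  // struct: INT busy until I6 writes@27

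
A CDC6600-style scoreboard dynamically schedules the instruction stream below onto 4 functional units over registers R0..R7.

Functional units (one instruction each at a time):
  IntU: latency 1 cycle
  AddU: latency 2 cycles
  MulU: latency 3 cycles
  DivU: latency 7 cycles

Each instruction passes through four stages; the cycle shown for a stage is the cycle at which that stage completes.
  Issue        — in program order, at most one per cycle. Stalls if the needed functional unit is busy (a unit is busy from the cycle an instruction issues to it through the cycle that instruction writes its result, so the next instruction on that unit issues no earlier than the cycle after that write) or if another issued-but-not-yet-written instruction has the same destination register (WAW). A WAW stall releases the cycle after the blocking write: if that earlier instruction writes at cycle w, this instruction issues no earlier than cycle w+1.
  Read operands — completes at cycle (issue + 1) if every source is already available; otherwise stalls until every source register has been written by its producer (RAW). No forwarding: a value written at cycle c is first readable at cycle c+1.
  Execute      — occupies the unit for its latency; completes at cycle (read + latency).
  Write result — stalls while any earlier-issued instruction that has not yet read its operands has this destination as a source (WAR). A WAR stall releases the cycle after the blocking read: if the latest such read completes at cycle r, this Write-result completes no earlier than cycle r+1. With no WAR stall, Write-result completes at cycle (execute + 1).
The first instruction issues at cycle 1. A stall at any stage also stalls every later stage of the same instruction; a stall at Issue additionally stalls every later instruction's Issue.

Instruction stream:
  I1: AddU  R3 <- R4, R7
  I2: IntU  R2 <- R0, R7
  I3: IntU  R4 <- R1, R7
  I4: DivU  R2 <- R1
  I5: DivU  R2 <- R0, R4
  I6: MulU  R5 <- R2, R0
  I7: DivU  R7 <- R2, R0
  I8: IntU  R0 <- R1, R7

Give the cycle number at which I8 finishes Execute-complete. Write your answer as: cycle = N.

cycle = 38

t=1  I1 dispatched to AddU
t=2  I1 operands ready | I2 dispatched to IntU
t=3  I2 operands ready
t=4  I1 complete | I2 complete
t=5  R3←I1 | R2←I2
t=6  I3 dispatched to IntU
t=7  I3 operands ready | I4 dispatched to DivU
t=8  I3 complete | I4 operands ready
t=9  R4←I3
t=15  I4 complete
t=16  R2←I4
t=17  I5 dispatched to DivU
t=18  I5 operands ready | I6 dispatched to MulU
t=25  I5 complete
t=26  R2←I5
t=27  I6 operands ready | I7 dispatched to DivU
t=28  I7 operands ready | I8 dispatched to IntU
t=30  I6 complete
t=31  R5←I6
t=35  I7 complete
t=36  R7←I7
t=37  I8 operands ready
t=38  I8 complete
t=39  R0←I8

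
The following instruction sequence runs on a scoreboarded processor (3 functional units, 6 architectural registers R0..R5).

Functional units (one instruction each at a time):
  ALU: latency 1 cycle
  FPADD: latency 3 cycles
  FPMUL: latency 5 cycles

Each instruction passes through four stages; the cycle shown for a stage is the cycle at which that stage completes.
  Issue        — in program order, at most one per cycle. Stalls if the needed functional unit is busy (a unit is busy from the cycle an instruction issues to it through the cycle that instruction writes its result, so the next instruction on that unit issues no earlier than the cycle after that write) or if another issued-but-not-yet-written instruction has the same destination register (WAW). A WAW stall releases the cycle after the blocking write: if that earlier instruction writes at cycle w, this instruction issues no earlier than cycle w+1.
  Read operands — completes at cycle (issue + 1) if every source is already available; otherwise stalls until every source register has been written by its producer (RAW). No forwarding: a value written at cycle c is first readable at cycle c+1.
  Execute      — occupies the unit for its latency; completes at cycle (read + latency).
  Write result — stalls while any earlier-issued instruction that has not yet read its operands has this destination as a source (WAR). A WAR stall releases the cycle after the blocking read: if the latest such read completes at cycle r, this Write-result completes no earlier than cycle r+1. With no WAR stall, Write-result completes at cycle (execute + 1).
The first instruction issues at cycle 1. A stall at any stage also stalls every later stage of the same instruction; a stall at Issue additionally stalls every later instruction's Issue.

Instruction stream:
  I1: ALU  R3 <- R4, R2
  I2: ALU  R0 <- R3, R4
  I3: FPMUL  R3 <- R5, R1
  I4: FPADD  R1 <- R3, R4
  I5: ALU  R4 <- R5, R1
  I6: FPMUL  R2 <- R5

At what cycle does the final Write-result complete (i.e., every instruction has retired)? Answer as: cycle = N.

cycle = 21

  I1 | 1 | 2 | 3 | 4
  I2 | 5 | 6 | 7 | 8   struct: ALU busy until I1 writes@4
  I3 | 6 | 7 | 12 | 13
  I4 | 7 | 14 | 17 | 18   RAW R3: wait I3 write@13
  I5 | 9 | 19 | 20 | 21   struct: ALU busy until I2 writes@8 · RAW R1: wait I4 write@18
  I6 | 14 | 15 | 20 | 21   struct: FPMUL busy until I3 writes@13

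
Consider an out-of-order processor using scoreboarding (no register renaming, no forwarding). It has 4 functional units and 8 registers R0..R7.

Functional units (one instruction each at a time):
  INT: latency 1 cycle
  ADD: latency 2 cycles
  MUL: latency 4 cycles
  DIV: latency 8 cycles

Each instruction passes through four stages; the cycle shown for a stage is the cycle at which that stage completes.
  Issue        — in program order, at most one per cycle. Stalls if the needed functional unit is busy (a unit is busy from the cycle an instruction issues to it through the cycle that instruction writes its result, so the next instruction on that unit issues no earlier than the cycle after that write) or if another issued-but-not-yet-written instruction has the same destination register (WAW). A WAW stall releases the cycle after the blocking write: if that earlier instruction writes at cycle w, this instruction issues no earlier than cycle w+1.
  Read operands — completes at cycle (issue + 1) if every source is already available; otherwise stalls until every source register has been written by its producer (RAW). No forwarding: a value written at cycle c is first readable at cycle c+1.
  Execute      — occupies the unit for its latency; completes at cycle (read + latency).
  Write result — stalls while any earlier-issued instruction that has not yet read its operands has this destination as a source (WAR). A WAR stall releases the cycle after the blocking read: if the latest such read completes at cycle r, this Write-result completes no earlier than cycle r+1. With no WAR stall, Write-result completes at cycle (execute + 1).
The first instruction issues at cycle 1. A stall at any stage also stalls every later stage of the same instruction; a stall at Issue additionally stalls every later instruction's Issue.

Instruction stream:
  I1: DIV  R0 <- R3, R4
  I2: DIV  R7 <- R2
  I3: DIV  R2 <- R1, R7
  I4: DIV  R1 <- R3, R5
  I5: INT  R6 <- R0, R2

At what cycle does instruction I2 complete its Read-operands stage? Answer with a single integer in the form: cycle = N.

1) issue 1, read 2, done 10, write 11
2) issue 12, read 13, done 21, write 22  <struct: DIV busy until I1 writes@11>
3) issue 23, read 24, done 32, write 33  <struct: DIV busy until I2 writes@22>
4) issue 34, read 35, done 43, write 44  <struct: DIV busy until I3 writes@33>
5) issue 35, read 36, done 37, write 38

cycle = 13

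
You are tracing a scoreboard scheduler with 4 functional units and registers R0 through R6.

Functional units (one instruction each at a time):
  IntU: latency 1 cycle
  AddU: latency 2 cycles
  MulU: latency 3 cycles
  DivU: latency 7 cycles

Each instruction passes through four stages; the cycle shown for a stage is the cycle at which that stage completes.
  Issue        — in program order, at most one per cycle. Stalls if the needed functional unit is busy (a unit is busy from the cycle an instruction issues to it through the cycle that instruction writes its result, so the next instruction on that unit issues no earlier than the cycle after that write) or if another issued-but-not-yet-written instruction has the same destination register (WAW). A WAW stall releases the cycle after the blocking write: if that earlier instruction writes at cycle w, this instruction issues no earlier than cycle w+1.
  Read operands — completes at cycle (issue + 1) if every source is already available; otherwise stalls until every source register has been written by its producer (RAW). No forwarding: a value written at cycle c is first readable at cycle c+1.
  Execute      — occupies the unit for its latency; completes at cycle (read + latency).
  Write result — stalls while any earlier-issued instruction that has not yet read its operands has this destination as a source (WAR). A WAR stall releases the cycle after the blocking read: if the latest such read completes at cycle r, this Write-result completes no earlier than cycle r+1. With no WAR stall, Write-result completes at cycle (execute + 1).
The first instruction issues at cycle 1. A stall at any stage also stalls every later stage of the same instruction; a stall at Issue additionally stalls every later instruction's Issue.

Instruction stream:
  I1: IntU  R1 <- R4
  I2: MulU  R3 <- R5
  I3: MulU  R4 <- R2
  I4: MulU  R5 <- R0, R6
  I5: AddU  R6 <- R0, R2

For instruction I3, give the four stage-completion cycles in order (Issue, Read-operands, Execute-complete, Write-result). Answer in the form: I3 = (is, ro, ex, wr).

c1: I1 dispatched to IntU
c2: I1 operands ready | I2 dispatched to MulU
c3: I1 complete | I2 operands ready
c4: R1←I1
c6: I2 complete
c7: R3←I2
c8: I3 dispatched to MulU
c9: I3 operands ready
c12: I3 complete
c13: R4←I3
c14: I4 dispatched to MulU
c15: I4 operands ready | I5 dispatched to AddU
c16: I5 operands ready
c18: I4 complete | I5 complete
c19: R5←I4 | R6←I5

I3 = (8, 9, 12, 13)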